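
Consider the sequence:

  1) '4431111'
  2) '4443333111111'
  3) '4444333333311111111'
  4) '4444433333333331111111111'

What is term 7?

Reading off run lengths: 4 runs 2, 3, 4, 5; 3 runs 1, 4, 7, 10; 1 runs 4, 6, 8, 10 — each is linear in n (n = 1, 2, …).
For term 7, n = 7, so the run lengths are 8, 19, 16.

4444444433333333333333333331111111111111111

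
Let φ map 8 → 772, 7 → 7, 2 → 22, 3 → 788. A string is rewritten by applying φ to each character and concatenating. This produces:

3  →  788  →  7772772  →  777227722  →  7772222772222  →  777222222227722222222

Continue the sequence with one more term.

7772222222222222222772222222222222222

φ(777222222227722222222) expands symbol-by-symbol to 7 7 7 22 22 22 22 22 22 22 22 7 7 22 22 22 22 22 22 22 22; joining the 21 pieces gives the next term.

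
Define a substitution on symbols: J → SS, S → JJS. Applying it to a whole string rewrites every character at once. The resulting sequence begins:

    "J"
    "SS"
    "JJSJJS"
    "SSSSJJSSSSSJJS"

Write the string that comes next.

Rewriting the 14 symbols of SSSSJJSSSSSJJS one by one yields JJS JJS JJS JJS SS SS JJS JJS JJS JJS JJS SS SS JJS; concatenated:

JJSJJSJJSJJSSSSSJJSJJSJJSJJSJJSSSSSJJS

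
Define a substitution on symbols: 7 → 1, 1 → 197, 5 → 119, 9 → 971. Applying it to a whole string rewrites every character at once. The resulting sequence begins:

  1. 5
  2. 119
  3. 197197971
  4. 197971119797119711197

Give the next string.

φ(197971119797119711197) expands symbol-by-symbol to 197 971 1 971 1 197 197 197 971 1 971 1 197 197 971 1 197 197 197 971 1; joining the 21 pieces gives the next term.

197971197111971971979711971119719797111971971979711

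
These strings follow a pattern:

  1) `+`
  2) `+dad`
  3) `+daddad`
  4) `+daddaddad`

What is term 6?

Each term is the previous one with dad appended.
From +daddaddad, 2 further steps: +daddaddad → +daddaddaddad → (answer).

+daddaddaddaddad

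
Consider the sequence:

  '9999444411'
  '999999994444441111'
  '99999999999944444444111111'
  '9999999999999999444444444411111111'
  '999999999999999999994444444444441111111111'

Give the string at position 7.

9999999999999999999999999999444444444444444411111111111111

Each string has the form 9^{4n} 4^{2n+2} 1^{2n} (n = 1, 2, …).
For term 7, n = 7, so the run lengths are 28, 16, 14.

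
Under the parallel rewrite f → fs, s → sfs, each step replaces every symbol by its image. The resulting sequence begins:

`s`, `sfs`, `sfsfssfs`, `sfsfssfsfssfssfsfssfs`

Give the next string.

Applying the rule to each of the 21 symbols of sfsfssfsfssfssfsfssfs gives the pieces sfs fs sfs fs sfs sfs fs sfs fs sfs sfs fs sfs sfs fs sfs fs sfs sfs fs sfs, which concatenate to the answer.

sfsfssfsfssfssfsfssfsfssfssfsfssfssfsfssfsfssfssfsfssfs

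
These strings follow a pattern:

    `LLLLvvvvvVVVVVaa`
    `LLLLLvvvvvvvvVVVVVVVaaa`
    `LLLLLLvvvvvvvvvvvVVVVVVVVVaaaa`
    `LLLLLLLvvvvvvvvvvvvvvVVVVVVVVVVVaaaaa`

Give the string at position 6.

LLLLLLLLLvvvvvvvvvvvvvvvvvvvvVVVVVVVVVVVVVVVaaaaaaa

Each string has the form L^{n+2} v^{3n-1} V^{2n+1} a^{n}, where the shown terms are n = 2, 3, 4, 5.
At n = 7 the blocks have lengths 9, 20, 15, 7.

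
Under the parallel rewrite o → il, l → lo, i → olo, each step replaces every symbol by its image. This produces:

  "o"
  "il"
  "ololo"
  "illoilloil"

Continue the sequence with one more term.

Rewriting each symbol of illoilloil: i→olo, l→lo, l→lo, o→il, i→olo, l→lo, l→lo, o→il, i→olo, l→lo, which concatenates to olo lo lo il olo lo lo il olo lo.

olololoilolololoilololo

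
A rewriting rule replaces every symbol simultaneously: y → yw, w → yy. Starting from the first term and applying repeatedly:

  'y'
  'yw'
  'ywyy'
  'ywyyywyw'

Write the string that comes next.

Rewriting each symbol of ywyyywyw: y→yw, w→yy, y→yw, y→yw, y→yw, w→yy, y→yw, w→yy, which concatenates to yw yy yw yw yw yy yw yy.

ywyyywywywyyywyy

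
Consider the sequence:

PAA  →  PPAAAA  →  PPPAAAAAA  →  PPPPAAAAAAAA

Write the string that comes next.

Term n consists of n P's, followed by 2n A's (n = 1, 2, …).
At n = 5 the blocks have lengths 5, 10.

PPPPPAAAAAAAAAA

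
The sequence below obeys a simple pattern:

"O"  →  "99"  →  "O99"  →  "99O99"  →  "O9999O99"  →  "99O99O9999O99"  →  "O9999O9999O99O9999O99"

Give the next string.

99O99O9999O99O9999O9999O99O9999O99

This is a Fibonacci-style word recurrence s(k) = s(k−2)·s(k−1): e.g. O·99 = O99.
So term 8 is 99O99O9999O99·O9999O9999O99O9999O99.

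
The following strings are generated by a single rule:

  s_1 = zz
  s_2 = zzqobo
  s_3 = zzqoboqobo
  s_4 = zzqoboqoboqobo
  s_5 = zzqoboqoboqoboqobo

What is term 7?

zzqoboqoboqoboqoboqoboqobo

Every step adds qobo to the end: s(k+1) = s(k)·qobo.
From zzqoboqoboqoboqobo, 2 further steps: zzqoboqoboqoboqobo → zzqoboqoboqoboqoboqobo → (answer).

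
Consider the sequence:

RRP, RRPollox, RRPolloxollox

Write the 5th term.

RRPolloxolloxolloxollox

The strings grow by a fixed suffix ollox each time.
From RRPolloxollox, 2 further steps: RRPolloxollox → RRPolloxolloxollox → (answer).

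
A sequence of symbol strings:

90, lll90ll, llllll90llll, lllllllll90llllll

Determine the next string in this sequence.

llllllllllll90llllllll

Every step adds lll to the front and ll to the end of the previous string.
So the next term is lll·lllllllll90llllll·ll.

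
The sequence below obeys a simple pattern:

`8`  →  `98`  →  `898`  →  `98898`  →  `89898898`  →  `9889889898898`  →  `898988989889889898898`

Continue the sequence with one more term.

This is a Fibonacci-style word recurrence s(k) = s(k−2)·s(k−1): e.g. 8·98 = 898.
So term 8 is 9889889898898·898988989889889898898.

9889889898898898988989889889898898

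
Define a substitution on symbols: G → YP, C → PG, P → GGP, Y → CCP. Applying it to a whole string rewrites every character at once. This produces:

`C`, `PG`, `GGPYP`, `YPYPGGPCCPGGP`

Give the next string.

Rewriting the 13 symbols of YPYPGGPCCPGGP one by one yields CCP GGP CCP GGP YP YP GGP PG PG GGP YP YP GGP; concatenated:

CCPGGPCCPGGPYPYPGGPPGPGGGPYPYPGGP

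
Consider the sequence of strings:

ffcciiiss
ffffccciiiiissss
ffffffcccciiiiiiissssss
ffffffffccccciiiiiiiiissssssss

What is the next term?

Term n consists of 2n f's, followed by n+1 c's, followed by 2n+1 i's, followed by 2n s's (n = 1, 2, …).
Setting n = 5 gives 10, 6, 11, 10 characters in each block.

ffffffffffcccccciiiiiiiiiiissssssssss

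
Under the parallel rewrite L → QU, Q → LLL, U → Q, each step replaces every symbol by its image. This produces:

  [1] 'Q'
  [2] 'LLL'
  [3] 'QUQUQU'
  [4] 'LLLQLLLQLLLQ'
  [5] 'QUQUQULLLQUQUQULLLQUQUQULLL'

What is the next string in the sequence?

LLLQLLLQLLLQQUQUQULLLQLLLQLLLQQUQUQULLLQLLLQLLLQQUQUQU

φ(QUQUQULLLQUQUQULLLQUQUQULLL) expands symbol-by-symbol to LLL Q LLL Q LLL Q QU QU QU LLL Q LLL Q LLL Q QU QU QU LLL Q LLL Q LLL Q QU QU QU; joining the 27 pieces gives the next term.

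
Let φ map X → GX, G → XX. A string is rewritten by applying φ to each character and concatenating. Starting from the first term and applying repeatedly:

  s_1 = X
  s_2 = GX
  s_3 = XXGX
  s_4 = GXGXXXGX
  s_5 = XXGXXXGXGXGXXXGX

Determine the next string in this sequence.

φ(XXGXXXGXGXGXXXGX) expands symbol-by-symbol to GX GX XX GX GX GX XX GX XX GX XX GX GX GX XX GX; joining the 16 pieces gives the next term.

GXGXXXGXGXGXXXGXXXGXXXGXGXGXXXGX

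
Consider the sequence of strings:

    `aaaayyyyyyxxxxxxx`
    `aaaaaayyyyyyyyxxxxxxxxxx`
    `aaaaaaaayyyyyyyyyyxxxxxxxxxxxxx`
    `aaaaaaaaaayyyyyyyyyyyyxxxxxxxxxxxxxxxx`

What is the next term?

Each string has the form a^{2n} y^{2n+2} x^{3n+1}, where the shown terms are n = 2, 3, 4, 5.
At n = 6 the blocks have lengths 12, 14, 19.

aaaaaaaaaaaayyyyyyyyyyyyyyxxxxxxxxxxxxxxxxxxx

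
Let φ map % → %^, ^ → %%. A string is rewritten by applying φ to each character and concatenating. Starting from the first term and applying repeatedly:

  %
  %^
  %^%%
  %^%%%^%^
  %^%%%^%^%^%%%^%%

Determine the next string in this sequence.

Applying the rule to each of the 16 symbols of %^%%%^%^%^%%%^%% gives the pieces %^ %% %^ %^ %^ %% %^ %% %^ %% %^ %^ %^ %% %^ %^, which concatenate to the answer.

%^%%%^%^%^%%%^%%%^%%%^%^%^%%%^%^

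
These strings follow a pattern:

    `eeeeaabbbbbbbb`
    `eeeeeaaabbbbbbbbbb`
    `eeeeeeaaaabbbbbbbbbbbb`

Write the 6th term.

eeeeeeeeeaaaaaaabbbbbbbbbbbbbbbbbb

The n-th term is n+1 e's then n-1 a's then 2n+2 b's, where the shown terms are n = 3, 4, 5.
Setting n = 8 gives 9, 7, 18 characters in each block.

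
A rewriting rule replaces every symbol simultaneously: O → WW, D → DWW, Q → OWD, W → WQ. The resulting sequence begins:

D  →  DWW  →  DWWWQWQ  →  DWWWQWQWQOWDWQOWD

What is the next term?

DWWWQWQWQOWDWQOWDWQOWDWWWQDWWWQOWDWWWQDWW

φ(DWWWQWQWQOWDWQOWD) expands symbol-by-symbol to DWW WQ WQ WQ OWD WQ OWD WQ OWD WW WQ DWW WQ OWD WW WQ DWW; joining the 17 pieces gives the next term.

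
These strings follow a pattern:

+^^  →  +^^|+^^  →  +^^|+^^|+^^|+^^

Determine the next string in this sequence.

Each string is two copies of the previous one joined by '|'.
Doubling +^^|+^^|+^^|+^^ with '|' between the halves:

+^^|+^^|+^^|+^^|+^^|+^^|+^^|+^^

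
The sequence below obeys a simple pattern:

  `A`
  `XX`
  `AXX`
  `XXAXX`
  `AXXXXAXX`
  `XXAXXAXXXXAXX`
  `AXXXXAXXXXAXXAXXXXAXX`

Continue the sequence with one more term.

XXAXXAXXXXAXXAXXXXAXXXXAXXAXXXXAXX

From term 3 onward, concatenate the second-to-last term with the last: A·XX = AXX, XX·AXX = XXAXX, …
Continuing: XXAXXAXXXXAXX · AXXXXAXXXXAXXAXXXXAXX gives term 8.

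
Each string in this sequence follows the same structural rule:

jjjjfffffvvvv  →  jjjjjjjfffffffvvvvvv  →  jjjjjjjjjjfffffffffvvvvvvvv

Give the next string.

Each string has the form j^{3n+1} f^{2n+3} v^{2n+2} (n = 1, 2, …).
Setting n = 4 gives 13, 11, 10 characters in each block.

jjjjjjjjjjjjjfffffffffffvvvvvvvvvv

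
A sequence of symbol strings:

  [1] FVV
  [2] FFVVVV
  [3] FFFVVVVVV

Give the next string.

Each string has the form F^{n} V^{2n} (n = 1, 2, …).
For the next term, n = 4, so the run lengths are 4, 8.

FFFFVVVVVVVV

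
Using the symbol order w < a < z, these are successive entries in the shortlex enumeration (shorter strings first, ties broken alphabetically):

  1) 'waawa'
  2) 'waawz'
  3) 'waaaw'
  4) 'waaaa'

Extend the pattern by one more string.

waaaz

Treat waaaa as a base-3 numeral over the given alphabet and add one, carrying through any trailing z's.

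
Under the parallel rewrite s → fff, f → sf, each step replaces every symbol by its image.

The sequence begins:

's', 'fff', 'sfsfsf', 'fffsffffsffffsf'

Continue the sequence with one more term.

Replace each of the 15 characters of fffsffffsffffsf in place — sf sf sf fff sf sf sf sf fff sf sf sf sf fff sf — and concatenate.

sfsfsffffsfsfsfsffffsfsfsfsffffsf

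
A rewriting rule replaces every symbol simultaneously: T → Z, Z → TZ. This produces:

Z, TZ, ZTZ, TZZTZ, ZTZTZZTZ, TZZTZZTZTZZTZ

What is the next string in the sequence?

φ(TZZTZZTZTZZTZ) expands symbol-by-symbol to Z TZ TZ Z TZ TZ Z TZ Z TZ TZ Z TZ; joining the 13 pieces gives the next term.

ZTZTZZTZTZZTZZTZTZZTZ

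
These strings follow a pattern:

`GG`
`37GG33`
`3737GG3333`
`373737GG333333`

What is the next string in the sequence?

Each term wraps the previous one in 37 on the left and 33 on the right.
Applying this once more to 373737GG333333:

37373737GG33333333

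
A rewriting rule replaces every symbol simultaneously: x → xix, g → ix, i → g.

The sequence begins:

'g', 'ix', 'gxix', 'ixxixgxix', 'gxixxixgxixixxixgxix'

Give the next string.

Replace each of the 20 characters of gxixxixgxixixxixgxix in place — ix xix g xix xix g xix ix xix g xix g xix xix g xix ix xix g xix — and concatenate.

ixxixgxixxixgxixixxixgxixgxixxixgxixixxixgxix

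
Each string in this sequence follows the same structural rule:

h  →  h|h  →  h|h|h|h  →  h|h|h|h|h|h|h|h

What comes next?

Every step duplicates the string with '|' between the halves.
So the next term is two copies of h|h|h|h|h|h|h|h with '|' between the halves.

h|h|h|h|h|h|h|h|h|h|h|h|h|h|h|h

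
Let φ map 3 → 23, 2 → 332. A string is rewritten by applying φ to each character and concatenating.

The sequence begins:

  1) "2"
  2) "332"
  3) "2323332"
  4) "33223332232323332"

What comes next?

Replace each of the 17 characters of 33223332232323332 in place — 23 23 332 332 23 23 23 332 332 23 332 23 332 23 23 23 332 — and concatenate.

23233323322323233323322333223332232323332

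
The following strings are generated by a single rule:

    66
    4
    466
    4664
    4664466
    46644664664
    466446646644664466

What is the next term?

46644664664466446646644664664

Each term (from the third on) is the previous term followed by the one before it: term 3 = 4·66 = 466.
So term 8 is 466446646644664466·46644664664.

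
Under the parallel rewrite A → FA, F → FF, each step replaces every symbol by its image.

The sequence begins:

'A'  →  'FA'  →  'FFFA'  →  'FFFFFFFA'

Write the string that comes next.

Expanding FFFFFFFA: F→FF, F→FF, F→FF, F→FF, F→FF, F→FF, F→FF, A→FA. Concatenated: FF FF FF FF FF FF FF FA.

FFFFFFFFFFFFFFFA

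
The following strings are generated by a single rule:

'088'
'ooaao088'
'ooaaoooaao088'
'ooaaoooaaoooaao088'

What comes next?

Each term is the previous one with ooaao prepended.
Applying this once more to ooaaoooaaoooaao088:

ooaaoooaaoooaaoooaao088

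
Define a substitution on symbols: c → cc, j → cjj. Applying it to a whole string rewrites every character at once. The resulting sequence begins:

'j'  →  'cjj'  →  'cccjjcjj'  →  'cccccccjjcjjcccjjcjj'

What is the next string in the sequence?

φ(cccccccjjcjjcccjjcjj) expands symbol-by-symbol to cc cc cc cc cc cc cc cjj cjj cc cjj cjj cc cc cc cjj cjj cc cjj cjj; joining the 20 pieces gives the next term.

cccccccccccccccjjcjjcccjjcjjcccccccjjcjjcccjjcjj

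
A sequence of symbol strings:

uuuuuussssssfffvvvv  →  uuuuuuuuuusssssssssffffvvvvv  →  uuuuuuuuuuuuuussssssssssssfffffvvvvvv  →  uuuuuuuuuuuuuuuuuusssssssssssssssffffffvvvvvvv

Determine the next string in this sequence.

Reading off run lengths: u runs 6, 10, 14, 18; s runs 6, 9, 12, 15; f runs 3, 4, 5, 6; v runs 4, 5, 6, 7 — each is linear in n, where the shown terms are n = 2, 3, 4, 5.
At n = 6 the blocks have lengths 22, 18, 7, 8.

uuuuuuuuuuuuuuuuuuuuuussssssssssssssssssfffffffvvvvvvvv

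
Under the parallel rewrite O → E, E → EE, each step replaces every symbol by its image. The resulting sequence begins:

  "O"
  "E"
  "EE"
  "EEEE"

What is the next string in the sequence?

EEEEEEEE

Rewriting each symbol of EEEE: E→EE, E→EE, E→EE, E→EE, which concatenates to EE EE EE EE.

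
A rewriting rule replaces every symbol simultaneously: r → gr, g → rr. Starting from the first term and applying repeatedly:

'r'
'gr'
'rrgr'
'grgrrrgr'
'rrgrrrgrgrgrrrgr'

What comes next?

grgrrrgrgrgrrrgrrrgrrrgrgrgrrrgr

Applying the rule to each of the 16 symbols of rrgrrrgrgrgrrrgr gives the pieces gr gr rr gr gr gr rr gr rr gr rr gr gr gr rr gr, which concatenate to the answer.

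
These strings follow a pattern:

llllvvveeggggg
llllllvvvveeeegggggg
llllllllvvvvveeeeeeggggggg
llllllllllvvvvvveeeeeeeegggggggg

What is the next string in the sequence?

Reading off run lengths: l runs 4, 6, 8, 10; v runs 3, 4, 5, 6; e runs 2, 4, 6, 8; g runs 5, 6, 7, 8 — each is linear in n, where the shown terms are n = 2, 3, 4, 5.
Setting n = 6 gives 12, 7, 10, 9 characters in each block.

llllllllllllvvvvvvveeeeeeeeeeggggggggg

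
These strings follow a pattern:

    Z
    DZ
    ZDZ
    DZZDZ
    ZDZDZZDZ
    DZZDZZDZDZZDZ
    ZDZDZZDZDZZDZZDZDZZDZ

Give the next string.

This is a Fibonacci-style word recurrence s(k) = s(k−2)·s(k−1): e.g. Z·DZ = ZDZ.
The next term joins DZZDZZDZDZZDZ and ZDZDZZDZDZZDZZDZDZZDZ.

DZZDZZDZDZZDZZDZDZZDZDZZDZZDZDZZDZ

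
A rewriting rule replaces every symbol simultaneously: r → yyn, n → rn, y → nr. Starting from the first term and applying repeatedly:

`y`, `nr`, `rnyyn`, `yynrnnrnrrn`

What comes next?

Rewriting each symbol of yynrnnrnrrn: y→nr, y→nr, n→rn, r→yyn, n→rn, n→rn, r→yyn, n→rn, r→yyn, r→yyn, n→rn, which concatenates to nr nr rn yyn rn rn yyn rn yyn yyn rn.

nrnrrnyynrnrnyynrnyynyynrn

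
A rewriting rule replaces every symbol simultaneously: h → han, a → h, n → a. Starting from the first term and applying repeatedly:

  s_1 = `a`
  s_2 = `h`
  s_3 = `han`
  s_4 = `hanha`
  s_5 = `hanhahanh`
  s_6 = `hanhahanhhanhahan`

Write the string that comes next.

Replace each of the 17 characters of hanhahanhhanhahan in place — han h a han h han h a han han h a han h han h a — and concatenate.

hanhahanhhanhahanhanhahanhhanha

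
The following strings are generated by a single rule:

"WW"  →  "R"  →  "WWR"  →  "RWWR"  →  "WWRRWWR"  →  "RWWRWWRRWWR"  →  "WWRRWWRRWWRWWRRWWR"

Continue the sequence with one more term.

RWWRWWRRWWRWWRRWWRRWWRWWRRWWR

This is a Fibonacci-style word recurrence s(k) = s(k−2)·s(k−1): e.g. WW·R = WWR.
So term 8 is RWWRWWRRWWR·WWRRWWRRWWRWWRRWWR.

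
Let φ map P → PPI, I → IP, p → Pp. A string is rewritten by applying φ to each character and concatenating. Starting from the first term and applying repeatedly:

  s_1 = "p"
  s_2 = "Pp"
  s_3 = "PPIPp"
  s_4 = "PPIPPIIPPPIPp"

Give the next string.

PPIPPIIPPPIPPIIPIPPPIPPIPPIIPPPIPp

Applying the rule to each of the 13 symbols of PPIPPIIPPPIPp gives the pieces PPI PPI IP PPI PPI IP IP PPI PPI PPI IP PPI Pp, which concatenate to the answer.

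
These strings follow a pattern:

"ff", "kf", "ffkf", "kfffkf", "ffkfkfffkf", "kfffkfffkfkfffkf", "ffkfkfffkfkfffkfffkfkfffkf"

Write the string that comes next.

kfffkfffkfkfffkfffkfkfffkfkfffkfffkfkfffkf

From term 3 onward, concatenate the second-to-last term with the last: ff·kf = ffkf, kf·ffkf = kfffkf, …
So term 8 is kfffkfffkfkfffkf·ffkfkfffkfkfffkfffkfkfffkf.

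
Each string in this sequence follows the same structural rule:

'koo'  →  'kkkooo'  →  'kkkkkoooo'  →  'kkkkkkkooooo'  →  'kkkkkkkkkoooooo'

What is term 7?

Reading off run lengths: k runs 1, 3, 5, 7, 9; o runs 2, 3, 4, 5, 6 — each is linear in n (n = 1, 2, …).
Setting n = 7 gives 13, 8 characters in each block.

kkkkkkkkkkkkkoooooooo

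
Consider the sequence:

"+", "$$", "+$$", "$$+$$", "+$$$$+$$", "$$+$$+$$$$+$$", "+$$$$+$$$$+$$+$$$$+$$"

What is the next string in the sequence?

$$+$$+$$$$+$$+$$$$+$$$$+$$+$$$$+$$

This is a Fibonacci-style word recurrence s(k) = s(k−2)·s(k−1): e.g. +·$$ = +$$.
So term 8 is $$+$$+$$$$+$$·+$$$$+$$$$+$$+$$$$+$$.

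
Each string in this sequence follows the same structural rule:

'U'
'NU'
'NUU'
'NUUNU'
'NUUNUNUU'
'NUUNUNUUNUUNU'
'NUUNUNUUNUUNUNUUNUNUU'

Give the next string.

Each term (from the third on) is the previous term followed by the one before it: term 3 = NU·U = NUU.
So term 8 is NUUNUNUUNUUNUNUUNUNUU·NUUNUNUUNUUNU.

NUUNUNUUNUUNUNUUNUNUUNUUNUNUUNUUNU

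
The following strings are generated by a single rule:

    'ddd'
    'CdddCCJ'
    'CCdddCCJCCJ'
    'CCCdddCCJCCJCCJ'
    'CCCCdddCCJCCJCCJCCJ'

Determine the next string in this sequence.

s(k+1) = C·s(k)·CCJ, so each term gains C as a prefix and CCJ as a suffix.
So the next term is C·CCCCdddCCJCCJCCJCCJ·CCJ.

CCCCCdddCCJCCJCCJCCJCCJ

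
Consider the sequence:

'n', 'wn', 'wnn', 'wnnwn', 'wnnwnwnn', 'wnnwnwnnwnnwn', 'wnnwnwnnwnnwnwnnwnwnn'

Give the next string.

This is a Fibonacci-style word recurrence s(k) = s(k−1)·s(k−2): e.g. wn·n = wnn.
So term 8 is wnnwnwnnwnnwnwnnwnwnn·wnnwnwnnwnnwn.

wnnwnwnnwnnwnwnnwnwnnwnnwnwnnwnnwn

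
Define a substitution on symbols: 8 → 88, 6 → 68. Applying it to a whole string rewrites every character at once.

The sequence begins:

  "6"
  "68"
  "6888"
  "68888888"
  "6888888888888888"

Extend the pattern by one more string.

Applying the rule to each of the 16 symbols of 6888888888888888 gives the pieces 68 88 88 88 88 88 88 88 88 88 88 88 88 88 88 88, which concatenate to the answer.

68888888888888888888888888888888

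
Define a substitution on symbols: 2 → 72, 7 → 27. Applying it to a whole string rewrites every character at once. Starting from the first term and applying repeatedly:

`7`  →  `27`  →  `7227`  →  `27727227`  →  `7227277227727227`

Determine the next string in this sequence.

Applying the rule to each of the 16 symbols of 7227277227727227 gives the pieces 27 72 72 27 72 27 27 72 72 27 27 72 27 72 72 27, which concatenate to the answer.

27727227722727727227277227727227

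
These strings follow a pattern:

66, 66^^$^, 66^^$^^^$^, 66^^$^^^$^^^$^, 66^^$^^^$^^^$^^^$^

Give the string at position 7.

The strings grow by a fixed suffix ^^$^ each time.
From 66^^$^^^$^^^$^^^$^, 2 further steps: 66^^$^^^$^^^$^^^$^ → 66^^$^^^$^^^$^^^$^^^$^ → (answer).

66^^$^^^$^^^$^^^$^^^$^^^$^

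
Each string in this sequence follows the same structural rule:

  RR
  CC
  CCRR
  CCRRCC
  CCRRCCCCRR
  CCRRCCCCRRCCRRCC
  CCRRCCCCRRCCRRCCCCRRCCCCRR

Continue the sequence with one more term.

This is a Fibonacci-style word recurrence s(k) = s(k−1)·s(k−2): e.g. CC·RR = CCRR.
The next term joins CCRRCCCCRRCCRRCCCCRRCCCCRR and CCRRCCCCRRCCRRCC.

CCRRCCCCRRCCRRCCCCRRCCCCRRCCRRCCCCRRCCRRCC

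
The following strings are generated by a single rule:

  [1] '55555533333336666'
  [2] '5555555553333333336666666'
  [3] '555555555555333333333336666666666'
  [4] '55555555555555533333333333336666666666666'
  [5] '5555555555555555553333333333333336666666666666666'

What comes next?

555555555555555555555333333333333333336666666666666666666

Each string has the form 5^{3n} 3^{2n+3} 6^{3n-2}, where the shown terms are n = 2, 3, 4, 5, 6.
For the next term, n = 7, so the run lengths are 21, 17, 19.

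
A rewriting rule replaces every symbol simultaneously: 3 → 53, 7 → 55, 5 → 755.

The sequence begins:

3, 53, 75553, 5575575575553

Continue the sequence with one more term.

Rewriting the 13 symbols of 5575575575553 one by one yields 755 755 55 755 755 55 755 755 55 755 755 755 53; concatenated:

75575555755755557557555575575575553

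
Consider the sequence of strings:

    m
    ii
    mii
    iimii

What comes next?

From term 3 onward, concatenate the second-to-last term with the last: m·ii = mii, ii·mii = iimii, …
The next term joins mii and iimii.

miiiimii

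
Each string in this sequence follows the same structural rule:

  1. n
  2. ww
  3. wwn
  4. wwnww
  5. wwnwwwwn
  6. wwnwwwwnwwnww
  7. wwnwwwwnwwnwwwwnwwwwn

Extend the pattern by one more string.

wwnwwwwnwwnwwwwnwwwwnwwnwwwwnwwnww

This is a Fibonacci-style word recurrence s(k) = s(k−1)·s(k−2): e.g. ww·n = wwn.
The next term joins wwnwwwwnwwnwwwwnwwwwn and wwnwwwwnwwnww.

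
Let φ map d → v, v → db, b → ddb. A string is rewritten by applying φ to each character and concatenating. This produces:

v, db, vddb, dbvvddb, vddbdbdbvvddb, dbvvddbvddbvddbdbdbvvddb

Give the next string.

Replace each of the 24 characters of dbvvddbvddbvddbdbdbvvddb in place — v ddb db db v v ddb db v v ddb db v v ddb v ddb v ddb db db v v ddb — and concatenate.

vddbdbdbvvddbdbvvddbdbvvddbvddbvddbdbdbvvddb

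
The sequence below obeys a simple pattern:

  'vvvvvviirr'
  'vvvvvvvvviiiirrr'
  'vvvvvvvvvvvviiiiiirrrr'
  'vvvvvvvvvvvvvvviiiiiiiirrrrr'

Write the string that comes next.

Each string has the form v^{3n+3} i^{2n} r^{n+1} (n = 1, 2, …).
At n = 5 the blocks have lengths 18, 10, 6.

vvvvvvvvvvvvvvvvvviiiiiiiiiirrrrrr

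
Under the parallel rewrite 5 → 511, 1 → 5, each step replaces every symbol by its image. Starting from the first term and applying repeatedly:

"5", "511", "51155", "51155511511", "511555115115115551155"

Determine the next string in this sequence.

Rewriting the 21 symbols of 511555115115115551155 one by one yields 511 5 5 511 511 511 5 5 511 5 5 511 5 5 511 511 511 5 5 511 511; concatenated:

5115551151151155511555115551151151155511511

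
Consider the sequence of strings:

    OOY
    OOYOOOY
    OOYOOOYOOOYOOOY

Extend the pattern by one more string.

Every step duplicates the string with 'O' between the halves.
Doubling OOYOOOYOOOYOOOY with 'O' between the halves:

OOYOOOYOOOYOOOYOOOYOOOYOOOYOOOY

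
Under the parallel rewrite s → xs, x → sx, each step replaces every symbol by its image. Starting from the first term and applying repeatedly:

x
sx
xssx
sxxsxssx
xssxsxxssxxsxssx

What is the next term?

sxxsxssxxssxsxxsxssxsxxssxxsxssx

Replace each of the 16 characters of xssxsxxssxxsxssx in place — sx xs xs sx xs sx sx xs xs sx sx xs sx xs xs sx — and concatenate.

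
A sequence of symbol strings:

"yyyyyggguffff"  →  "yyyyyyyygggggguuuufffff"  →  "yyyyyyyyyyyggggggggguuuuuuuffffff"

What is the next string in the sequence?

yyyyyyyyyyyyyygggggggggggguuuuuuuuuufffffff

Term n consists of 3n+2 y's, followed by 3n g's, followed by 3n-2 u's, followed by n+3 f's (n = 1, 2, …).
Setting n = 4 gives 14, 12, 10, 7 characters in each block.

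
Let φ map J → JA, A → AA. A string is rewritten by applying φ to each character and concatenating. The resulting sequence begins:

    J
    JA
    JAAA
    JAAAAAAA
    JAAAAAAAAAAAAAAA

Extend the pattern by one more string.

φ(JAAAAAAAAAAAAAAA) expands symbol-by-symbol to JA AA AA AA AA AA AA AA AA AA AA AA AA AA AA AA; joining the 16 pieces gives the next term.

JAAAAAAAAAAAAAAAAAAAAAAAAAAAAAAA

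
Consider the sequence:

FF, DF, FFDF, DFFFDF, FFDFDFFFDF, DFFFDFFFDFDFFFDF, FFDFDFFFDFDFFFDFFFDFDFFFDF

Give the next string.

DFFFDFFFDFDFFFDFFFDFDFFFDFDFFFDFFFDFDFFFDF

From term 3 onward, concatenate the second-to-last term with the last: FF·DF = FFDF, DF·FFDF = DFFFDF, …
Continuing: DFFFDFFFDFDFFFDF · FFDFDFFFDFDFFFDFFFDFDFFFDF gives term 8.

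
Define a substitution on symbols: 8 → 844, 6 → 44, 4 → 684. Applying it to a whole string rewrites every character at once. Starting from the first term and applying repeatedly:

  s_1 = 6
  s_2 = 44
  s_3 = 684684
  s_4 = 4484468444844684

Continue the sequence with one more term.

Rewriting the 16 symbols of 4484468444844684 one by one yields 684 684 844 684 684 44 844 684 684 684 844 684 684 44 844 684; concatenated:

6846848446846844484468468468484468468444844684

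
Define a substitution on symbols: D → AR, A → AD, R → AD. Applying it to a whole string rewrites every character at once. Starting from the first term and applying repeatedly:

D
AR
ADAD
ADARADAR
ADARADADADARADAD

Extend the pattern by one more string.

Rewriting the 16 symbols of ADARADADADARADAD one by one yields AD AR AD AD AD AR AD AR AD AR AD AD AD AR AD AR; concatenated:

ADARADADADARADARADARADADADARADAR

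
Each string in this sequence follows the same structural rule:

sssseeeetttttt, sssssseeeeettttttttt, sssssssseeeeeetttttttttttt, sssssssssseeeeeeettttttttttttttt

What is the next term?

Reading off run lengths: s runs 4, 6, 8, 10; e runs 4, 5, 6, 7; t runs 6, 9, 12, 15 — each is linear in n, where the shown terms are n = 2, 3, 4, 5.
For the next term, n = 6, so the run lengths are 12, 8, 18.

sssssssssssseeeeeeeetttttttttttttttttt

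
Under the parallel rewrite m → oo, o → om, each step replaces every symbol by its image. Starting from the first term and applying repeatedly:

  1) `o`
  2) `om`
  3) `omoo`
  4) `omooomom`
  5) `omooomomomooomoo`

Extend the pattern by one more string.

Rewriting the 16 symbols of omooomomomooomoo one by one yields om oo om om om oo om oo om oo om om om oo om om; concatenated:

omooomomomooomooomooomomomooomom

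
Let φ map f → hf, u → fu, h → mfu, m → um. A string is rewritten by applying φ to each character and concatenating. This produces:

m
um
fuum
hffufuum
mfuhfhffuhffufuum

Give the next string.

Replace each of the 17 characters of mfuhfhffuhffufuum in place — um hf fu mfu hf mfu hf hf fu mfu hf hf fu hf fu fu um — and concatenate.

umhffumfuhfmfuhfhffumfuhfhffuhffufuum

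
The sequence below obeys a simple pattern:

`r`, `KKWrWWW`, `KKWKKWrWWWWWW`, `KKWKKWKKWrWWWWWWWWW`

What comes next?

KKWKKWKKWKKWrWWWWWWWWWWWW

Each term wraps the previous one in KKW on the left and WWW on the right.
So the next term is KKW·KKWKKWKKWrWWWWWWWWW·WWW.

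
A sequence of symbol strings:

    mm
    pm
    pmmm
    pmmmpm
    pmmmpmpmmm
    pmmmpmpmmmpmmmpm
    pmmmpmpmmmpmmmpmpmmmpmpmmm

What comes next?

Each term (from the third on) is the previous term followed by the one before it: term 3 = pm·mm = pmmm.
The next term joins pmmmpmpmmmpmmmpmpmmmpmpmmm and pmmmpmpmmmpmmmpm.

pmmmpmpmmmpmmmpmpmmmpmpmmmpmmmpmpmmmpmmmpm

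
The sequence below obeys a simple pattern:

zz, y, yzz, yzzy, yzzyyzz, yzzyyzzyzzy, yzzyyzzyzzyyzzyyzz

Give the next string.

This is a Fibonacci-style word recurrence s(k) = s(k−1)·s(k−2): e.g. y·zz = yzz.
The next term joins yzzyyzzyzzyyzzyyzz and yzzyyzzyzzy.

yzzyyzzyzzyyzzyyzzyzzyyzzyzzy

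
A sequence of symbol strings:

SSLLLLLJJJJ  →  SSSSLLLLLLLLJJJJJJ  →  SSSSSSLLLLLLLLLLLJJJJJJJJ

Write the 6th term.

SSSSSSSSSSSSLLLLLLLLLLLLLLLLLLLLJJJJJJJJJJJJJJ

Term n consists of 2n S's, followed by 3n+2 L's, followed by 2n+2 J's (n = 1, 2, …).
For term 6, n = 6, so the run lengths are 12, 20, 14.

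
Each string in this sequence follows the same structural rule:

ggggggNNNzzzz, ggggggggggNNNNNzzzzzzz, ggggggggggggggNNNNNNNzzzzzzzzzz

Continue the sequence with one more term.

Reading off run lengths: g runs 6, 10, 14; N runs 3, 5, 7; z runs 4, 7, 10 — each is linear in n, where the shown terms are n = 2, 3, 4.
At n = 5 the blocks have lengths 18, 9, 13.

ggggggggggggggggggNNNNNNNNNzzzzzzzzzzzzz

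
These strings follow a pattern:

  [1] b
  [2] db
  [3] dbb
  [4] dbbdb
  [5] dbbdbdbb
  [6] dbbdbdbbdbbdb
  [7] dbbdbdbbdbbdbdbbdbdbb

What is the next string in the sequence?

dbbdbdbbdbbdbdbbdbdbbdbbdbdbbdbbdb

This is a Fibonacci-style word recurrence s(k) = s(k−1)·s(k−2): e.g. db·b = dbb.
Continuing: dbbdbdbbdbbdbdbbdbdbb · dbbdbdbbdbbdb gives term 8.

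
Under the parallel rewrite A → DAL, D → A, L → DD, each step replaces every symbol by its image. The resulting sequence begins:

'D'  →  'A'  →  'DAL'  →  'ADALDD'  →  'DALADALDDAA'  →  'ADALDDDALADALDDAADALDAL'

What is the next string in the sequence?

Replace each of the 23 characters of ADALDDDALADALDDAADALDAL in place — DAL A DAL DD A A A DAL DD DAL A DAL DD A A DAL DAL A DAL DD A DAL DD — and concatenate.

DALADALDDAAADALDDDALADALDDAADALDALADALDDADALDD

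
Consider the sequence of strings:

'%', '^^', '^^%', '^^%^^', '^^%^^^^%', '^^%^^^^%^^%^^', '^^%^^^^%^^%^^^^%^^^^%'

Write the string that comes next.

^^%^^^^%^^%^^^^%^^^^%^^%^^^^%^^%^^

This is a Fibonacci-style word recurrence s(k) = s(k−1)·s(k−2): e.g. ^^·% = ^^%.
So term 8 is ^^%^^^^%^^%^^^^%^^^^%·^^%^^^^%^^%^^.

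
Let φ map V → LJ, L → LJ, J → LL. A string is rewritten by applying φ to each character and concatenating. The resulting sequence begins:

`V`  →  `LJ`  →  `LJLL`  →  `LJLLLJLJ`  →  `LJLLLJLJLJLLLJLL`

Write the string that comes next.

LJLLLJLJLJLLLJLLLJLLLJLJLJLLLJLJ

Applying the rule to each of the 16 symbols of LJLLLJLJLJLLLJLL gives the pieces LJ LL LJ LJ LJ LL LJ LL LJ LL LJ LJ LJ LL LJ LJ, which concatenate to the answer.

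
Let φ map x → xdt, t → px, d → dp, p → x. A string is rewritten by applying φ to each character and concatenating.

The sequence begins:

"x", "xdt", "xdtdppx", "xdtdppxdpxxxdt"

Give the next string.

Rewriting the 14 symbols of xdtdppxdpxxxdt one by one yields xdt dp px dp x x xdt dp x xdt xdt xdt dp px; concatenated:

xdtdppxdpxxxdtdpxxdtxdtxdtdppx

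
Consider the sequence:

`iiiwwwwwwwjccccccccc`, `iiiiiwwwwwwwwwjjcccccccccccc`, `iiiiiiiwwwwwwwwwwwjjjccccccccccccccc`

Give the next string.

Each string has the form i^{2n-1} w^{2n+3} j^{n-1} c^{3n+3}, where the shown terms are n = 2, 3, 4.
At n = 5 the blocks have lengths 9, 13, 4, 18.

iiiiiiiiiwwwwwwwwwwwwwjjjjcccccccccccccccccc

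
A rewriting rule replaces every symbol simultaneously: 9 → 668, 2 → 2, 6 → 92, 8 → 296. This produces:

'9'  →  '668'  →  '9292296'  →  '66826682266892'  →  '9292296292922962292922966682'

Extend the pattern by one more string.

Applying the rule to each of the 28 symbols of 9292296292922962292922966682 gives the pieces 668 2 668 2 2 668 92 2 668 2 668 2 2 668 92 2 2 668 2 668 2 2 668 92 92 92 296 2, which concatenate to the answer.

66826682266892266826682266892226682668226689292922962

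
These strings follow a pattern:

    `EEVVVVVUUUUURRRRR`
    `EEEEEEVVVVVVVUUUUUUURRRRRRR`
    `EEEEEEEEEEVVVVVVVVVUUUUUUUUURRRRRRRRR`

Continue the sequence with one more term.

EEEEEEEEEEEEEEVVVVVVVVVVVUUUUUUUUUUURRRRRRRRRRR

Each string has the form E^{4n-2} V^{2n+3} U^{2n+3} R^{2n+3} (n = 1, 2, …).
At n = 4 the blocks have lengths 14, 11, 11, 11.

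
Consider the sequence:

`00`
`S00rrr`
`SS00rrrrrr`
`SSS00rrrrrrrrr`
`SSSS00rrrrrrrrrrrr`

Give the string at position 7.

Each term wraps the previous one in S on the left and rrr on the right.
From SSSS00rrrrrrrrrrrr, 2 further steps: SSSS00rrrrrrrrrrrr → SSSSS00rrrrrrrrrrrrrrr → (answer).

SSSSSS00rrrrrrrrrrrrrrrrrr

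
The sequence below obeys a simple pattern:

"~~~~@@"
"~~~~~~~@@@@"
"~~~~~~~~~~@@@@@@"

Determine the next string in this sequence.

Reading off run lengths: ~ runs 4, 7, 10; @ runs 2, 4, 6 — each is linear in n (n = 1, 2, …).
At n = 4 the blocks have lengths 13, 8.

~~~~~~~~~~~~~@@@@@@@@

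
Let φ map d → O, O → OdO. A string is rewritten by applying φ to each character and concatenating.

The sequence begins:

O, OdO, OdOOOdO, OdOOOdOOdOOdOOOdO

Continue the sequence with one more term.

Rewriting the 17 symbols of OdOOOdOOdOOdOOOdO one by one yields OdO O OdO OdO OdO O OdO OdO O OdO OdO O OdO OdO OdO O OdO; concatenated:

OdOOOdOOdOOdOOOdOOdOOOdOOdOOOdOOdOOdOOOdO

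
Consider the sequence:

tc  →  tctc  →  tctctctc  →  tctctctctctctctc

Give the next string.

Every step duplicates the string.
Doubling tctctctctctctctc:

tctctctctctctctctctctctctctctctc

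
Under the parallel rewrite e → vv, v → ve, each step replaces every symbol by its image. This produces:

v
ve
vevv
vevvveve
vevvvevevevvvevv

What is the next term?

Rewriting the 16 symbols of vevvvevevevvvevv one by one yields ve vv ve ve ve vv ve vv ve vv ve ve ve vv ve ve; concatenated:

vevvvevevevvvevvvevvvevevevvveve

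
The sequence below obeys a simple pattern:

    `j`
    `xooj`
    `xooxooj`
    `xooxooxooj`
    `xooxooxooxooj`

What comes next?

Every step adds xoo at the front: s(k+1) = xoo·s(k).
One more step from xooxooxooxooj gives the answer.

xooxooxooxooxooj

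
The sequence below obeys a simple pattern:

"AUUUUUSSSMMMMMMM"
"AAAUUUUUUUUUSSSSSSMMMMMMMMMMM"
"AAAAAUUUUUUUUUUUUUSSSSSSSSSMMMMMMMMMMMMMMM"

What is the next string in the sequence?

AAAAAAAUUUUUUUUUUUUUUUUUSSSSSSSSSSSSMMMMMMMMMMMMMMMMMMM

Term n consists of 2n-1 A's, followed by 4n+1 U's, followed by 3n S's, followed by 4n+3 M's (n = 1, 2, …).
For the next term, n = 4, so the run lengths are 7, 17, 12, 19.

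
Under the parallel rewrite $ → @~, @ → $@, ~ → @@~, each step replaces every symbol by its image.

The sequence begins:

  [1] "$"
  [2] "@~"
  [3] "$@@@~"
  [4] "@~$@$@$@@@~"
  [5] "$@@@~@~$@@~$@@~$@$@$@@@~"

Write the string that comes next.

@~$@$@$@@@~$@@@~@~$@$@@@~@~$@$@@@~@~$@@~$@@~$@$@$@@@~

Applying the rule to each of the 24 symbols of $@@@~@~$@@~$@@~$@$@$@@@~ gives the pieces @~ $@ $@ $@ @@~ $@ @@~ @~ $@ $@ @@~ @~ $@ $@ @@~ @~ $@ @~ $@ @~ $@ $@ $@ @@~, which concatenate to the answer.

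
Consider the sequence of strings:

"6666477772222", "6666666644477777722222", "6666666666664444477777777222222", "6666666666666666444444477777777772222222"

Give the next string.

6666666666666666666644444444477777777777722222222

Each string has the form 6^{4n} 4^{2n-1} 7^{2n+2} 2^{n+3} (n = 1, 2, …).
For the next term, n = 5, so the run lengths are 20, 9, 12, 8.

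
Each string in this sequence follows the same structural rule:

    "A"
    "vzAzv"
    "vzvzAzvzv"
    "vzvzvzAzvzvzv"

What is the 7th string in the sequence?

vzvzvzvzvzvzAzvzvzvzvzvzv

Every step adds vz to the front and zv to the end of the previous string.
From vzvzvzAzvzvzv, 3 further steps: vzvzvzAzvzvzv → vzvzvzvzAzvzvzvzv → vzvzvzvzvzAzvzvzvzvzv → (answer).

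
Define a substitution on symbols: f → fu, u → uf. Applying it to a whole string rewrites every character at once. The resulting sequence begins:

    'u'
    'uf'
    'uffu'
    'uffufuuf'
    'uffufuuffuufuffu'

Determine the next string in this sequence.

Rewriting the 16 symbols of uffufuuffuufuffu one by one yields uf fu fu uf fu uf uf fu fu uf uf fu uf fu fu uf; concatenated:

uffufuuffuufuffufuufuffuuffufuuf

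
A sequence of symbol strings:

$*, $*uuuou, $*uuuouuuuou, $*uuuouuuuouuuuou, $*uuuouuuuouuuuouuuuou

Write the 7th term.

The strings grow by a fixed suffix uuuou each time.
From $*uuuouuuuouuuuouuuuou, 2 further steps: $*uuuouuuuouuuuouuuuou → $*uuuouuuuouuuuouuuuouuuuou → (answer).

$*uuuouuuuouuuuouuuuouuuuouuuuou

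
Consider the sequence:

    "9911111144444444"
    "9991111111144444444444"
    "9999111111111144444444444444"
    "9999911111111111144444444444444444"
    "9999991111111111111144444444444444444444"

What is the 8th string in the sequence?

9999999991111111111111111111144444444444444444444444444444

The n-th term is n 9's then 2n+2 1's then 3n+2 4's, where the shown terms are n = 2, 3, 4, 5, 6.
For term 8, n = 9, so the run lengths are 9, 20, 29.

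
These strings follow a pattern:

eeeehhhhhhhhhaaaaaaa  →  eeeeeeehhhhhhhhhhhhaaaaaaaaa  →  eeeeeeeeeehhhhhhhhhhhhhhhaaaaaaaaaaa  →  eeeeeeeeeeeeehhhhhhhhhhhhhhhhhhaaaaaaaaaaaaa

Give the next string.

eeeeeeeeeeeeeeeehhhhhhhhhhhhhhhhhhhhhaaaaaaaaaaaaaaa

Reading off run lengths: e runs 4, 7, 10, 13; h runs 9, 12, 15, 18; a runs 7, 9, 11, 13 — each is linear in n, where the shown terms are n = 2, 3, 4, 5.
At n = 6 the blocks have lengths 16, 21, 15.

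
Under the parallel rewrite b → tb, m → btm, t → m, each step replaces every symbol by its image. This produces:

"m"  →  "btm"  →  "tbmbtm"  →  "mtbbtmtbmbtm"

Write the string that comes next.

Rewriting each symbol of mtbbtmtbmbtm: m→btm, t→m, b→tb, b→tb, t→m, m→btm, t→m, b→tb, m→btm, b→tb, t→m, m→btm, which concatenates to btm m tb tb m btm m tb btm tb m btm.

btmmtbtbmbtmmtbbtmtbmbtm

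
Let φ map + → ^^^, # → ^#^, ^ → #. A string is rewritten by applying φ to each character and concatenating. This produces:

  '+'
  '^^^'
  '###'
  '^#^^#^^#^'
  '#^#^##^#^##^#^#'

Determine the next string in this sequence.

Replace each of the 15 characters of #^#^##^#^##^#^# in place — ^#^ # ^#^ # ^#^ ^#^ # ^#^ # ^#^ ^#^ # ^#^ # ^#^ — and concatenate.

^#^#^#^#^#^^#^#^#^#^#^^#^#^#^#^#^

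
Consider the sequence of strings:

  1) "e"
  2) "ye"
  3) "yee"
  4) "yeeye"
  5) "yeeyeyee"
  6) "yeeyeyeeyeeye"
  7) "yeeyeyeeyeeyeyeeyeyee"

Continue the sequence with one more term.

This is a Fibonacci-style word recurrence s(k) = s(k−1)·s(k−2): e.g. ye·e = yee.
So term 8 is yeeyeyeeyeeyeyeeyeyee·yeeyeyeeyeeye.

yeeyeyeeyeeyeyeeyeyeeyeeyeyeeyeeye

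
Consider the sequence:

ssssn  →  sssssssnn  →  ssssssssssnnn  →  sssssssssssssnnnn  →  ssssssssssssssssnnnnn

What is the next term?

Each string has the form s^{3n+1} n^{n} (n = 1, 2, …).
Setting n = 6 gives 19, 6 characters in each block.

sssssssssssssssssssnnnnnn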